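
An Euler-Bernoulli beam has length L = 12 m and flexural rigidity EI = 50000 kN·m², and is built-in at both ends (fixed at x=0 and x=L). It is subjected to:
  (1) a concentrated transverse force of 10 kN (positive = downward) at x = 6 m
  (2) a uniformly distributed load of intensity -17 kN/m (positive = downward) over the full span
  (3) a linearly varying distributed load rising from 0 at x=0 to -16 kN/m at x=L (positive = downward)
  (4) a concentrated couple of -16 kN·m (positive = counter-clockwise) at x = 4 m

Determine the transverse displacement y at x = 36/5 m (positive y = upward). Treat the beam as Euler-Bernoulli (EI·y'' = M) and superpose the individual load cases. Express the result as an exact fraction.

y(36/5) = 1123802/48828125 m

Load 1 — point force P=10 kN at a=6 m (b=L-a=6):
  y_1 = -Pa²(L-x)²(3bL-(3b+a)(L-x))/(6L³EI)  [x>a] = -10·6²·(12-(36/5))²·(3·6·12-(3·6+6)·(12-(36/5)))/(6·12³·50000) = -126/78125 m
Load 2 — uniform load w=-17 kN/m over full span:
  y_2 = -wx²(L-x)²/(24EI) = -(-17)·(36/5)²·(12-(36/5))²/(24·50000) = 33048/1953125 m
Load 3 — triangular load w₀=-16 kN/m (0→w₀ over full span):
  y_3 = -w₀x²(L-x)²(x+2L)/(120LEI) = -(-16)·(36/5)²·(12-(36/5))²·((36/5)+2·12)/(120·12·50000) = 404352/48828125 m
Load 4 — applied couple M₀=-16 kN·m at a=4 m (b=L-a=8):
  y_4 = (R_Ax³/6 - M_Ax²/2 - M₀(x-a)²/2)/EI  [x>a] with R_A=-16/9, M_A=0 = ((-16/9)·(36/5)³/6 - 0·(36/5)²/2 - (-16)·((36/5)-4)²/2)/50000 = -224/390625 m
Superposition: y = Σ y_i = 1123802/48828125 m ≈ 0.023015 m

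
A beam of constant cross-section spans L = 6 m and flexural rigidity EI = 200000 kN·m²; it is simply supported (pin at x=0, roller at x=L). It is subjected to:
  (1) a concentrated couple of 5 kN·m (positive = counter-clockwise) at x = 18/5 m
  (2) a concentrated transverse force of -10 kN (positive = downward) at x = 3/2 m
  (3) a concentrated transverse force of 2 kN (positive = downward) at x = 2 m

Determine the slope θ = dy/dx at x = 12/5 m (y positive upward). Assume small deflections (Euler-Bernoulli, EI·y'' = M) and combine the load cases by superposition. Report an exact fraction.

Load 1 — applied couple M₀=5 kN·m at a=18/5 m (b=L-a=12/5):
  θ_1 = (M₀x²/(2L)+C₁)/EI  [x≤a] with C₁=M₀(3b²-L²)/(6L)=-13/5 = (5·(12/5)²/(2·6)+(-13/5))/200000 = -1/1000000 rad
Load 2 — point force P=-10 kN at a=3/2 m (b=L-a=9/2):
  θ_2 = -Pa(2L²-6Lx+3x²+a²)/(6LEI)  [x>a] = -(-10)·(3/2)·(2·6²-6·6·(12/5)+3·(12/5)²+(3/2)²)/(6·6·200000) = 171/16000000 rad
Load 3 — point force P=2 kN at a=2 m (b=L-a=4):
  θ_3 = -Pa(2L²-6Lx+3x²+a²)/(6LEI)  [x>a] = -2·2·(2·6²-6·6·(12/5)+3·(12/5)²+2²)/(6·6·200000) = -43/11250000 rad
Superposition: θ = Σ θ_i = 4223/720000000 rad ≈ 0.000006 rad

θ(12/5) = 4223/720000000 rad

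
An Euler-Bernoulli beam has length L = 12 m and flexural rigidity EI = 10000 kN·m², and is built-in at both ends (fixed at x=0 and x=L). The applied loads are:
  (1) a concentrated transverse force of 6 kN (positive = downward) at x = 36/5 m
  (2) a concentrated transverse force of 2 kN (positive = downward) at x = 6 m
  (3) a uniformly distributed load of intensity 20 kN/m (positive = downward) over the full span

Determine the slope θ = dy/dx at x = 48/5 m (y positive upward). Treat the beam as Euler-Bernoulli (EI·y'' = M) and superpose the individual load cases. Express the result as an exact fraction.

Load 1 — point force P=6 kN at a=36/5 m (b=L-a=24/5):
  θ_1 = Pa²(L-x)(2bL-(3b+a)(L-x))/(2L³EI)  [x>a] = 6·(36/5)²·(12-(48/5))·(2·(24/5)·12-(3·(24/5)+(36/5))·(12-(48/5)))/(2·12³·10000) = 2673/1953125 rad
Load 2 — point force P=2 kN at a=6 m (b=L-a=6):
  θ_2 = Pa²(L-x)(2bL-(3b+a)(L-x))/(2L³EI)  [x>a] = 2·6²·(12-(48/5))·(2·6·12-(3·6+6)·(12-(48/5)))/(2·12³·10000) = 27/62500 rad
Load 3 — uniform load w=20 kN/m over full span:
  θ_3 = -wx(L-x)(L-2x)/(12EI) = -20·(48/5)·(12-(48/5))·(12-2·(48/5))/(12·10000) = 432/15625 rad
Superposition: θ = Σ θ_i = 230067/7812500 rad ≈ 0.029449 rad

θ(48/5) = 230067/7812500 rad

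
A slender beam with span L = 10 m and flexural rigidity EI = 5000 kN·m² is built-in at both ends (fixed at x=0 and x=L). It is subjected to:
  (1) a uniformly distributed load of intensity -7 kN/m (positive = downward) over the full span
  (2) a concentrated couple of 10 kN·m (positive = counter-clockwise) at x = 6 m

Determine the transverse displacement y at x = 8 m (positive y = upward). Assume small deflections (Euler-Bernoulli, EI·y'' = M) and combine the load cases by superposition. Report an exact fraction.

y(8) = 1409/93750 m

Load 1 — uniform load w=-7 kN/m over full span:
  y_1 = -wx²(L-x)²/(24EI) = -(-7)·8²·(10-8)²/(24·5000) = 28/1875 m
Load 2 — applied couple M₀=10 kN·m at a=6 m (b=L-a=4):
  y_2 = (R_Ax³/6 - M_Ax²/2 - M₀(x-a)²/2)/EI  [x>a] with R_A=36/25, M_A=16/5 = ((36/25)·8³/6 - (16/5)·8²/2 - 10·(8-6)²/2)/5000 = 3/31250 m
Superposition: y = Σ y_i = 1409/93750 m ≈ 0.015029 m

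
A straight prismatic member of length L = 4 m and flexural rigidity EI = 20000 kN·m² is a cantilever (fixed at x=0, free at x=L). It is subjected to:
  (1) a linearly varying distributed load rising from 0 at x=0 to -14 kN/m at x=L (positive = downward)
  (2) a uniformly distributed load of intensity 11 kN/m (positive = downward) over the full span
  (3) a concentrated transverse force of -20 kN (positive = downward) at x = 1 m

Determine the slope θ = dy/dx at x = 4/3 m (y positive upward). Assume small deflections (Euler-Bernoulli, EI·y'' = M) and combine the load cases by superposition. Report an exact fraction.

Load 1 — triangular load w₀=-14 kN/m (0→w₀ over full span):
  θ_1 = (w₀Lx²/4-w₀L²x/3-w₀x⁴/(24L))/EI = ((-14)·4·(4/3)²/4-(-14)·4²·(4/3)/3-(-14)·(4/3)⁴/(24·4))/20000 = 1141/303750 rad
Load 2 — uniform load w=11 kN/m over full span:
  θ_2 = -wx(x²-3Lx+3L²)/(6EI) = -11·(4/3)·((4/3)²-3·4·(4/3)+3·4²)/(6·20000) = -209/50625 rad
Load 3 — point force P=-20 kN at a=1 m (b=L-a=3):
  θ_3 = -Pa²/(2EI)  [x>a] = -(-20)·1²/(2·20000) = 1/2000 rad
Superposition: θ = Σ θ_i = 311/2430000 rad ≈ 0.000128 rad

θ(4/3) = 311/2430000 rad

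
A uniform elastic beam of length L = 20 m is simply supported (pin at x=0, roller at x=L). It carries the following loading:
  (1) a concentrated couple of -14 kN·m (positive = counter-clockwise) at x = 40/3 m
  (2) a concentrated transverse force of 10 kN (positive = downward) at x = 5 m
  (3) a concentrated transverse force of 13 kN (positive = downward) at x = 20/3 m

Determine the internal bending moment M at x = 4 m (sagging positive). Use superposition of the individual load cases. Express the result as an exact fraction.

Load 1 — applied couple M₀=-14 kN·m at a=40/3 m (b=L-a=20/3):
  M_1 = M₀x/L  [x≤a] = (-14)·4/20 = -14/5 kN·m
Load 2 — point force P=10 kN at a=5 m (b=L-a=15):
  M_2 = Pbx/L  [x≤a] = 10·15·4/20 = 30 kN·m
Load 3 — point force P=13 kN at a=20/3 m (b=L-a=40/3):
  M_3 = Pbx/L  [x≤a] = 13·(40/3)·4/20 = 104/3 kN·m
Superposition: M = Σ M_i = 928/15 kN·m ≈ 61.866667 kN·m

M(4) = 928/15 kN·m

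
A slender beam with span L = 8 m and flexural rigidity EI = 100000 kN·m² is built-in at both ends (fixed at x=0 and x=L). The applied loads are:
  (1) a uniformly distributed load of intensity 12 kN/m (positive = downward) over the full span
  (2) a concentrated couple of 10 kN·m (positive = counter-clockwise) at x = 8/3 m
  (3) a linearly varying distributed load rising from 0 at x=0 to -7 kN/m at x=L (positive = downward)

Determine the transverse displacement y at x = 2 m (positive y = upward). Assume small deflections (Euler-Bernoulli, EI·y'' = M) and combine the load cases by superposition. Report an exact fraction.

Load 1 — uniform load w=12 kN/m over full span:
  y_1 = -wx²(L-x)²/(24EI) = -12·2²·(8-2)²/(24·100000) = -9/12500 m
Load 2 — applied couple M₀=10 kN·m at a=8/3 m (b=L-a=16/3):
  y_2 = (R_Ax³/6 - M_Ax²/2)/EI  [x≤a] with R_A=5/3, M_A=0 = ((5/3)·2³/6 - 0·2²/2)/100000 = 1/45000 m
Load 3 — triangular load w₀=-7 kN/m (0→w₀ over full span):
  y_3 = -w₀x²(L-x)²(x+2L)/(120LEI) = -(-7)·2²·(8-2)²·(2+2·8)/(120·8·100000) = 189/1000000 m
Superposition: y = Σ y_i = -4579/9000000 m ≈ -0.000509 m

y(2) = -4579/9000000 m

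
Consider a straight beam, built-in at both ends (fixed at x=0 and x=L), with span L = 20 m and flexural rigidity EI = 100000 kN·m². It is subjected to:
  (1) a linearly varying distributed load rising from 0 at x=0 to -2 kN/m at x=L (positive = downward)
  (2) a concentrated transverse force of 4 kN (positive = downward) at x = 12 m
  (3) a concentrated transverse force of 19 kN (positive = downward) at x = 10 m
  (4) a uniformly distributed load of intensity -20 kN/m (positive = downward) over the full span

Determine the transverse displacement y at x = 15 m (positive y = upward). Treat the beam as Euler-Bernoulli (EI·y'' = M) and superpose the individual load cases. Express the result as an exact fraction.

y(15) = 42811/960000 m

Load 1 — triangular load w₀=-2 kN/m (0→w₀ over full span):
  y_1 = -w₀x²(L-x)²(x+2L)/(120LEI) = -(-2)·15²·(20-15)²·(15+2·20)/(120·20·100000) = 33/12800 m
Load 2 — point force P=4 kN at a=12 m (b=L-a=8):
  y_2 = -Pa²(L-x)²(3bL-(3b+a)(L-x))/(6L³EI)  [x>a] = -4·12²·(20-15)²·(3·8·20-(3·8+12)·(20-15))/(6·20³·100000) = -9/10000 m
Load 3 — point force P=19 kN at a=10 m (b=L-a=10):
  y_3 = -Pa²(L-x)²(3bL-(3b+a)(L-x))/(6L³EI)  [x>a] = -19·10²·(20-15)²·(3·10·20-(3·10+10)·(20-15))/(6·20³·100000) = -19/4800 m
Load 4 — uniform load w=-20 kN/m over full span:
  y_4 = -wx²(L-x)²/(24EI) = -(-20)·15²·(20-15)²/(24·100000) = 3/64 m
Superposition: y = Σ y_i = 42811/960000 m ≈ 0.044595 m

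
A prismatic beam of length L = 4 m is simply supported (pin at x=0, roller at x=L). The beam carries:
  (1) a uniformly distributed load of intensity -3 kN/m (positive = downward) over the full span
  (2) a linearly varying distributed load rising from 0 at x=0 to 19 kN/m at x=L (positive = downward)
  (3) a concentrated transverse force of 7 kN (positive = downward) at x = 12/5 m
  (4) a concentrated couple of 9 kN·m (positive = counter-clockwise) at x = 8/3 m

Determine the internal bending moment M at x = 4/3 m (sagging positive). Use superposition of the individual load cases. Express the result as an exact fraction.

M(4/3) = 6647/405 kN·m

Load 1 — uniform load w=-3 kN/m over full span:
  M_1 = wx(L-x)/2 = (-3)·(4/3)·(4-(4/3))/2 = -16/3 kN·m
Load 2 — triangular load w₀=19 kN/m (0→w₀ over full span):
  M_2 = w₀Lx/6 - w₀x³/(6L) = 19·4·(4/3)/6 - 19·(4/3)³/(6·4) = 1216/81 kN·m
Load 3 — point force P=7 kN at a=12/5 m (b=L-a=8/5):
  M_3 = Pbx/L  [x≤a] = 7·(8/5)·(4/3)/4 = 56/15 kN·m
Load 4 — applied couple M₀=9 kN·m at a=8/3 m (b=L-a=4/3):
  M_4 = M₀x/L  [x≤a] = 9·(4/3)/4 = 3 kN·m
Superposition: M = Σ M_i = 6647/405 kN·m ≈ 16.412346 kN·m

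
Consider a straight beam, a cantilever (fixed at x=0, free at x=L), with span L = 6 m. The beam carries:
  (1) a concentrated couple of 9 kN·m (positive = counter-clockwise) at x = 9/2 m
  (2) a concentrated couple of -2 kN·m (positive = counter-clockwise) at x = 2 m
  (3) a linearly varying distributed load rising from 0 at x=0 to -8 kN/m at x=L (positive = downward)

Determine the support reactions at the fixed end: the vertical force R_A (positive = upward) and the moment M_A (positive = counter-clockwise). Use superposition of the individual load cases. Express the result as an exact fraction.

Load 1 — applied couple M₀=9 kN·m at a=9/2 m (b=L-a=3/2):
  R_A = 0 kN
  M_A = -M₀ = -9 kN·m
Load 2 — applied couple M₀=-2 kN·m at a=2 m (b=L-a=4):
  R_A = 0 kN
  M_A = -M₀ = -(-2) = 2 kN·m
Load 3 — triangular load w₀=-8 kN/m (0→w₀ over full span):
  R_A = w₀L/2 = (-8)·6/2 = -24 kN
  M_A = w₀L²/3 = (-8)·6²/3 = -96 kN·m
Superposition: R_A = -24 kN, M_A = -103 kN·m

R_A = -24 kN, M_A = -103 kN·m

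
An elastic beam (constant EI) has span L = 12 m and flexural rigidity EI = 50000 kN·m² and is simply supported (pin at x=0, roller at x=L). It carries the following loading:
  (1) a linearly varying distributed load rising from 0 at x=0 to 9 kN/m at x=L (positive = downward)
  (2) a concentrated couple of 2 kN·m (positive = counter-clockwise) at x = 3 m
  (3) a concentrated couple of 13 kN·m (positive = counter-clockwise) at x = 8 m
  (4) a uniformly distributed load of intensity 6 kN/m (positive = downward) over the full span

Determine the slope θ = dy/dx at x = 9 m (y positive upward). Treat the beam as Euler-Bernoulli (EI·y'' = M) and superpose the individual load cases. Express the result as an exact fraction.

Load 1 — triangular load w₀=9 kN/m (0→w₀ over full span):
  θ_1 = -w₀(7L⁴-30L²x²+15x⁴)/(360LEI) = -9·(7·12⁴-30·12²·9²+15·9⁴)/(360·12·50000) = 35451/8000000 rad
Load 2 — applied couple M₀=2 kN·m at a=3 m (b=L-a=9):
  θ_2 = (M₀x²/(2L)-M₀(x-a)+C₁)/EI  [x>a] with C₁=M₀(3b²-L²)/(6L)=11/4 = (2·9²/(2·12)-2·(9-3)+(11/4))/50000 = -1/20000 rad
Load 3 — applied couple M₀=13 kN·m at a=8 m (b=L-a=4):
  θ_3 = (M₀x²/(2L)-M₀(x-a)+C₁)/EI  [x>a] with C₁=M₀(3b²-L²)/(6L)=-52/3 = (13·9²/(2·12)-13·(9-8)+(-52/3))/50000 = 13/48000 rad
Load 4 — uniform load w=6 kN/m over full span:
  θ_4 = -w(L³-6Lx²+4x³)/(24EI) = -6·(12³-6·12·9²+4·9³)/(24·50000) = 297/50000 rad
Superposition: θ = Σ θ_i = 254213/24000000 rad ≈ 0.010592 rad

θ(9) = 254213/24000000 rad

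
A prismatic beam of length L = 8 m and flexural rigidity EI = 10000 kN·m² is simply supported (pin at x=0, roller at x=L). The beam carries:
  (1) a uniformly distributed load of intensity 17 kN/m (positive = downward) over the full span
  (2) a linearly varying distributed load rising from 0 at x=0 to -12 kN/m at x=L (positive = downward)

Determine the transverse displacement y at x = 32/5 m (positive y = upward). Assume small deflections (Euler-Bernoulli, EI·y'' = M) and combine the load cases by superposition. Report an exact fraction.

y(32/5) = -992384/29296875 m

Load 1 — uniform load w=17 kN/m over full span:
  y_1 = -wx(L³-2Lx²+x³)/(24EI) = -17·(32/5)·(8³-2·8·(32/5)²+(32/5)³)/(24·10000) = -63104/1171875 m
Load 2 — triangular load w₀=-12 kN/m (0→w₀ over full span):
  y_2 = -w₀x(7L⁴-10L²x²+3x⁴)/(360LEI) = -(-12)·(32/5)·(7·8⁴-10·8²·(32/5)²+3·(32/5)⁴)/(360·8·10000) = 195072/9765625 m
Superposition: y = Σ y_i = -992384/29296875 m ≈ -0.033873 m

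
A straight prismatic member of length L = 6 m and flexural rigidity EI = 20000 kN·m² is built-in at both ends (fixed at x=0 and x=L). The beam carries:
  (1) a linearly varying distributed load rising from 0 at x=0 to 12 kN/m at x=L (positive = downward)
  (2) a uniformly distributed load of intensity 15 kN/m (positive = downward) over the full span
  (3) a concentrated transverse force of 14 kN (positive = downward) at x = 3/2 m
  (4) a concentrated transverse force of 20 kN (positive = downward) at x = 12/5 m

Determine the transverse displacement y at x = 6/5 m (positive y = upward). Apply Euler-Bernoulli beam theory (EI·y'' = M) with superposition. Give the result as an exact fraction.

Load 1 — triangular load w₀=12 kN/m (0→w₀ over full span):
  y_1 = -w₀x²(L-x)²(x+2L)/(120LEI) = -12·(6/5)²·(6-(6/5))²·((6/5)+2·6)/(120·6·20000) = -3564/9765625 m
Load 2 — uniform load w=15 kN/m over full span:
  y_2 = -wx²(L-x)²/(24EI) = -15·(6/5)²·(6-(6/5))²/(24·20000) = -81/78125 m
Load 3 — point force P=14 kN at a=3/2 m (b=L-a=9/2):
  y_3 = -Pb²x²(3aL-(3a+b)x)/(6L³EI)  [x≤a] = -14·(9/2)²·(6/5)²·(3·(3/2)·6-(3·(3/2)+(9/2))·(6/5))/(6·6³·20000) = -5103/20000000 m
Load 4 — point force P=20 kN at a=12/5 m (b=L-a=18/5):
  y_4 = -Pb²x²(3aL-(3a+b)x)/(6L³EI)  [x≤a] = -20·(18/5)²·(6/5)²·(3·(12/5)·6-(3·(12/5)+(18/5))·(6/5))/(6·6³·20000) = -1701/3906250 m
Superposition: y = Σ y_i = -5230899/2500000000 m ≈ -0.002092 m

y(6/5) = -5230899/2500000000 m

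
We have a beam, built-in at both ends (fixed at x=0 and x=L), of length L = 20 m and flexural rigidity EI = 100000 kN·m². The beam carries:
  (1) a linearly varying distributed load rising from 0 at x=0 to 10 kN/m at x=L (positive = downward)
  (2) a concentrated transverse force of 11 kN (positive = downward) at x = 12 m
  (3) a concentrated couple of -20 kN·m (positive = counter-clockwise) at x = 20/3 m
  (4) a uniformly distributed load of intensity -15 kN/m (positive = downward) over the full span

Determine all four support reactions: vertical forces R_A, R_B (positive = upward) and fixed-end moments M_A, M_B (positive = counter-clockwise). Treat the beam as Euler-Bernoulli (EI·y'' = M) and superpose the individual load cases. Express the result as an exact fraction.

R_A = -44048/375 kN, M_A = -25916/75 kN·m, R_B = -26827/375 kN, M_B = 19624/75 kN·m

Load 1 — triangular load w₀=10 kN/m (0→w₀ over full span):
  R_A = 3w₀L/20 = 3·10·20/20 = 30 kN
  M_A = w₀L²/30 = 10·20²/30 = 400/3 kN·m
  R_B = 7w₀L/20 = 7·10·20/20 = 70 kN
  M_B = -w₀L²/20 = -10·20²/20 = -200 kN·m
Load 2 — point force P=11 kN at a=12 m (b=L-a=8):
  R_A = Pb²(3a+b)/L³ = 11·8²·(3·12+8)/20³ = 484/125 kN
  M_A = Pab²/L² = 11·12·8²/20² = 528/25 kN·m
  R_B = Pa²(a+3b)/L³ = 11·12²·(12+3·8)/20³ = 891/125 kN
  M_B = -Pa²b/L² = -11·12²·8/20² = -792/25 kN·m
Load 3 — applied couple M₀=-20 kN·m at a=20/3 m (b=L-a=40/3):
  R_A = 6M₀ab/L³ = 6·(-20)·(20/3)·(40/3)/20³ = -4/3 kN
  M_A = M₀b(2a-b)/L² = (-20)·(40/3)·(2·(20/3)-(40/3))/20² = 0 kN·m
  R_B = -6M₀ab/L³ = -6·(-20)·(20/3)·(40/3)/20³ = 4/3 kN
  M_B = M₀a(2b-a)/L² = (-20)·(20/3)·(2·(40/3)-(20/3))/20² = -20/3 kN·m
Load 4 — uniform load w=-15 kN/m over full span:
  R_A = wL/2 = (-15)·20/2 = -150 kN
  M_A = wL²/12 = (-15)·20²/12 = -500 kN·m
  R_B = wL/2 = (-15)·20/2 = -150 kN
  M_B = -wL²/12 = -(-15)·20²/12 = 500 kN·m
Superposition: R_A = -44048/375 kN, M_A = -25916/75 kN·m, R_B = -26827/375 kN, M_B = 19624/75 kN·m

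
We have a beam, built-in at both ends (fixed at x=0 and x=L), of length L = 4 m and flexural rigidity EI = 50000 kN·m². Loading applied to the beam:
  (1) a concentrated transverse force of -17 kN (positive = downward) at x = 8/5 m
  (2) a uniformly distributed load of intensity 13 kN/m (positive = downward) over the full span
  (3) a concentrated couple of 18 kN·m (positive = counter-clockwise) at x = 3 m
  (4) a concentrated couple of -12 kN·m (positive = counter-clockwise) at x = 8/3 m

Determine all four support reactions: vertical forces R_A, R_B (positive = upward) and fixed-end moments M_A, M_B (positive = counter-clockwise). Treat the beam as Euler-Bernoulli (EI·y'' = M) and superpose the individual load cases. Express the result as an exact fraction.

R_A = 32093/2000 kN, M_A = 27499/3000 kN·m, R_B = 37907/2000 kN, M_B = -42541/3000 kN·m

Load 1 — point force P=-17 kN at a=8/5 m (b=L-a=12/5):
  R_A = Pb²(3a+b)/L³ = (-17)·(12/5)²·(3·(8/5)+(12/5))/4³ = -1377/125 kN
  M_A = Pab²/L² = (-17)·(8/5)·(12/5)²/4² = -1224/125 kN·m
  R_B = Pa²(a+3b)/L³ = (-17)·(8/5)²·((8/5)+3·(12/5))/4³ = -748/125 kN
  M_B = -Pa²b/L² = -(-17)·(8/5)²·(12/5)/4² = 816/125 kN·m
Load 2 — uniform load w=13 kN/m over full span:
  R_A = wL/2 = 13·4/2 = 26 kN
  M_A = wL²/12 = 13·4²/12 = 52/3 kN·m
  R_B = wL/2 = 13·4/2 = 26 kN
  M_B = -wL²/12 = -13·4²/12 = -52/3 kN·m
Load 3 — applied couple M₀=18 kN·m at a=3 m (b=L-a=1):
  R_A = 6M₀ab/L³ = 6·18·3·1/4³ = 81/16 kN
  M_A = M₀b(2a-b)/L² = 18·1·(2·3-1)/4² = 45/8 kN·m
  R_B = -6M₀ab/L³ = -6·18·3·1/4³ = -81/16 kN
  M_B = M₀a(2b-a)/L² = 18·3·(2·1-3)/4² = -27/8 kN·m
Load 4 — applied couple M₀=-12 kN·m at a=8/3 m (b=L-a=4/3):
  R_A = 6M₀ab/L³ = 6·(-12)·(8/3)·(4/3)/4³ = -4 kN
  M_A = M₀b(2a-b)/L² = (-12)·(4/3)·(2·(8/3)-(4/3))/4² = -4 kN·m
  R_B = -6M₀ab/L³ = -6·(-12)·(8/3)·(4/3)/4³ = 4 kN
  M_B = M₀a(2b-a)/L² = (-12)·(8/3)·(2·(4/3)-(8/3))/4² = 0 kN·m
Superposition: R_A = 32093/2000 kN, M_A = 27499/3000 kN·m, R_B = 37907/2000 kN, M_B = -42541/3000 kN·m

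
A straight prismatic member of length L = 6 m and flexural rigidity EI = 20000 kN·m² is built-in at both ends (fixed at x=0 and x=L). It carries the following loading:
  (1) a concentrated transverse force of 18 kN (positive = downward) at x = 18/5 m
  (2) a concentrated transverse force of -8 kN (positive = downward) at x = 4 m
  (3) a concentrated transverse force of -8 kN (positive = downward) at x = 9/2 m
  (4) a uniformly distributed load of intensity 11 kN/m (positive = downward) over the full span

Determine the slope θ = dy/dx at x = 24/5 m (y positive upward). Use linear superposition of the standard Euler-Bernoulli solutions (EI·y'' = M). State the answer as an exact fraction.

Load 1 — point force P=18 kN at a=18/5 m (b=L-a=12/5):
  θ_1 = Pa²(L-x)(2bL-(3b+a)(L-x))/(2L³EI)  [x>a] = 18·(18/5)²·(6-(24/5))·(2·(12/5)·6-(3·(12/5)+(18/5))·(6-(24/5)))/(2·6³·20000) = 8019/15625000 rad
Load 2 — point force P=-8 kN at a=4 m (b=L-a=2):
  θ_2 = Pa²(L-x)(2bL-(3b+a)(L-x))/(2L³EI)  [x>a] = (-8)·4²·(6-(24/5))·(2·2·6-(3·2+4)·(6-(24/5)))/(2·6³·20000) = -2/9375 rad
Load 3 — point force P=-8 kN at a=9/2 m (b=L-a=3/2):
  θ_3 = Pa²(L-x)(2bL-(3b+a)(L-x))/(2L³EI)  [x>a] = (-8)·(9/2)²·(6-(24/5))·(2·(3/2)·6-(3·(3/2)+(9/2))·(6-(24/5)))/(2·6³·20000) = -81/500000 rad
Load 4 — uniform load w=11 kN/m over full span:
  θ_4 = -wx(L-x)(L-2x)/(12EI) = -11·(24/5)·(6-(24/5))·(6-2·(24/5))/(12·20000) = 297/312500 rad
Superposition: θ = Σ θ_i = 204053/187500000 rad ≈ 0.001088 rad

θ(24/5) = 204053/187500000 rad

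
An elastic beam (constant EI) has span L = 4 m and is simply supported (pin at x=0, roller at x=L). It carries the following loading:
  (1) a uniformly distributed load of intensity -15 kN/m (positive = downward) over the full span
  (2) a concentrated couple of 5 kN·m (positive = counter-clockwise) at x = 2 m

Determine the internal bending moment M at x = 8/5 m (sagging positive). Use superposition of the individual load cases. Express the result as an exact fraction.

M(8/5) = -134/5 kN·m

Load 1 — uniform load w=-15 kN/m over full span:
  M_1 = wx(L-x)/2 = (-15)·(8/5)·(4-(8/5))/2 = -144/5 kN·m
Load 2 — applied couple M₀=5 kN·m at a=2 m (b=L-a=2):
  M_2 = M₀x/L  [x≤a] = 5·(8/5)/4 = 2 kN·m
Superposition: M = Σ M_i = -134/5 kN·m ≈ -26.800000 kN·m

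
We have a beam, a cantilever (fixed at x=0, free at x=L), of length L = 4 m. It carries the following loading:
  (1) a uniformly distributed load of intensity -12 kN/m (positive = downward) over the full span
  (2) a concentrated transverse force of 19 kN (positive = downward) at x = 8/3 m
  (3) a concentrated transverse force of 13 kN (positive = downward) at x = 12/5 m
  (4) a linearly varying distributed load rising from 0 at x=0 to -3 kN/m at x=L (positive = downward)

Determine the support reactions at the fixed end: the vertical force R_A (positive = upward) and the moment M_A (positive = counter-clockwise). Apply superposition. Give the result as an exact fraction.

R_A = -22 kN, M_A = -452/15 kN·m

Load 1 — uniform load w=-12 kN/m over full span:
  R_A = wL = (-12)·4 = -48 kN
  M_A = wL²/2 = (-12)·4²/2 = -96 kN·m
Load 2 — point force P=19 kN at a=8/3 m (b=L-a=4/3):
  R_A = P = 19 kN
  M_A = Pa = 19·(8/3) = 152/3 kN·m
Load 3 — point force P=13 kN at a=12/5 m (b=L-a=8/5):
  R_A = P = 13 kN
  M_A = Pa = 13·(12/5) = 156/5 kN·m
Load 4 — triangular load w₀=-3 kN/m (0→w₀ over full span):
  R_A = w₀L/2 = (-3)·4/2 = -6 kN
  M_A = w₀L²/3 = (-3)·4²/3 = -16 kN·m
Superposition: R_A = -22 kN, M_A = -452/15 kN·m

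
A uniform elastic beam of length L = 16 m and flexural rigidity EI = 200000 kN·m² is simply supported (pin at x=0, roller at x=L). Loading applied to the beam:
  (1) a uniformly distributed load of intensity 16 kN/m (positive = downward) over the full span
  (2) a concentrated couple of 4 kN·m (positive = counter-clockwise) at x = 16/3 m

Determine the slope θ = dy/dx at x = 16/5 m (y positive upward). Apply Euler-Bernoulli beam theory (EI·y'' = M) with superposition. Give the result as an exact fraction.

θ(16/5) = -37931/3515625 rad

Load 1 — uniform load w=16 kN/m over full span:
  θ_1 = -w(L³-6Lx²+4x³)/(24EI) = -16·(16³-6·16·(16/5)²+4·(16/5)³)/(24·200000) = -4224/390625 rad
Load 2 — applied couple M₀=4 kN·m at a=16/3 m (b=L-a=32/3):
  θ_2 = (M₀x²/(2L)+C₁)/EI  [x≤a] with C₁=M₀(3b²-L²)/(6L)=32/9 = (4·(16/5)²/(2·16)+(32/9))/200000 = 17/703125 rad
Superposition: θ = Σ θ_i = -37931/3515625 rad ≈ -0.010789 rad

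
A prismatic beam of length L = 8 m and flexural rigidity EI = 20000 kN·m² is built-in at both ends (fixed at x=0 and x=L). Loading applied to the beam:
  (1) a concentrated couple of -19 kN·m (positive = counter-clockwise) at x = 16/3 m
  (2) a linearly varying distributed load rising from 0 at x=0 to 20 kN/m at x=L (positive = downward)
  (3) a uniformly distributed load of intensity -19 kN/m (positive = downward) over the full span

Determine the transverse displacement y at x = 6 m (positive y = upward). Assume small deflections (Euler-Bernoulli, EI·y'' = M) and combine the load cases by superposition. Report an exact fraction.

y(6) = 47/18000 m

Load 1 — applied couple M₀=-19 kN·m at a=16/3 m (b=L-a=8/3):
  y_1 = (R_Ax³/6 - M_Ax²/2 - M₀(x-a)²/2)/EI  [x>a] with R_A=-19/6, M_A=-19/3 = ((-19/6)·6³/6 - (-19/3)·6²/2 - (-19)·(6-(16/3))²/2)/20000 = 19/90000 m
Load 2 — triangular load w₀=20 kN/m (0→w₀ over full span):
  y_2 = -w₀x²(L-x)²(x+2L)/(120LEI) = -20·6²·(8-6)²·(6+2·8)/(120·8·20000) = -33/10000 m
Load 3 — uniform load w=-19 kN/m over full span:
  y_3 = -wx²(L-x)²/(24EI) = -(-19)·6²·(8-6)²/(24·20000) = 57/10000 m
Superposition: y = Σ y_i = 47/18000 m ≈ 0.002611 m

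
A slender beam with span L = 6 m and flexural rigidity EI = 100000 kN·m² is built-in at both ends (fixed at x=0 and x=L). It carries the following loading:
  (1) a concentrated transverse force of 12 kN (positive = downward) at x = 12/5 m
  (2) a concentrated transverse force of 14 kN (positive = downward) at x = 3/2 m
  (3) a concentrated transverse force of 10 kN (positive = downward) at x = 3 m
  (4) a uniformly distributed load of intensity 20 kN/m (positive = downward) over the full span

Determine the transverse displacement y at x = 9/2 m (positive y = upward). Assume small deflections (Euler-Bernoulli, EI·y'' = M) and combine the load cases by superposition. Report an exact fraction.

Load 1 — point force P=12 kN at a=12/5 m (b=L-a=18/5):
  y_1 = -Pa²(L-x)²(3bL-(3b+a)(L-x))/(6L³EI)  [x>a] = -12·(12/5)²·(6-(9/2))²·(3·(18/5)·6-(3·(18/5)+(12/5))·(6-(9/2)))/(6·6³·100000) = -27/500000 m
Load 2 — point force P=14 kN at a=3/2 m (b=L-a=9/2):
  y_2 = -Pa²(L-x)²(3bL-(3b+a)(L-x))/(6L³EI)  [x>a] = -14·(3/2)²·(6-(9/2))²·(3·(9/2)·6-(3·(9/2)+(3/2))·(6-(9/2)))/(6·6³·100000) = -819/25600000 m
Load 3 — point force P=10 kN at a=3 m (b=L-a=3):
  y_3 = -Pa²(L-x)²(3bL-(3b+a)(L-x))/(6L³EI)  [x>a] = -10·3²·(6-(9/2))²·(3·3·6-(3·3+3)·(6-(9/2)))/(6·6³·100000) = -9/160000 m
Load 4 — uniform load w=20 kN/m over full span:
  y_4 = -wx²(L-x)²/(24EI) = -20·(9/2)²·(6-(9/2))²/(24·100000) = -243/640000 m
Superposition: y = Σ y_i = -66807/128000000 m ≈ -0.000522 m

y(9/2) = -66807/128000000 m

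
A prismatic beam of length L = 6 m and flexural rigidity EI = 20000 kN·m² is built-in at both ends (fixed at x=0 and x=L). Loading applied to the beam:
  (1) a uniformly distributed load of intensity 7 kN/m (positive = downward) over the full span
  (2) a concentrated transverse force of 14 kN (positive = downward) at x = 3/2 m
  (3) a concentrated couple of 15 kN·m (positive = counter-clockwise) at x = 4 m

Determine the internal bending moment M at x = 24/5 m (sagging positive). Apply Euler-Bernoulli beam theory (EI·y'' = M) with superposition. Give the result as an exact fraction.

Load 1 — uniform load w=7 kN/m over full span:
  M_1 = wLx/2 - wL²/12 - wx²/2 = 7·6·(24/5)/2 - 7·6²/12 - 7·(24/5)²/2 = -21/25 kN·m
Load 2 — point force P=14 kN at a=3/2 m (b=L-a=9/2):
  M_2 = Pa²(a+3b)(L-x)/L³ - Pa²b/L²  [x>a] = 14·(3/2)²·((3/2)+3·(9/2))·(6-(24/5))/6³ - 14·(3/2)²·(9/2)/6² = -21/16 kN·m
Load 3 — applied couple M₀=15 kN·m at a=4 m (b=L-a=2):
  M_3 = R_Ax - M_A - M₀  [x>a] with R_A=10/3, M_A=5 = (10/3)·(24/5) - 5 - 15 = -4 kN·m
Superposition: M = Σ M_i = -2461/400 kN·m ≈ -6.152500 kN·m

M(24/5) = -2461/400 kN·m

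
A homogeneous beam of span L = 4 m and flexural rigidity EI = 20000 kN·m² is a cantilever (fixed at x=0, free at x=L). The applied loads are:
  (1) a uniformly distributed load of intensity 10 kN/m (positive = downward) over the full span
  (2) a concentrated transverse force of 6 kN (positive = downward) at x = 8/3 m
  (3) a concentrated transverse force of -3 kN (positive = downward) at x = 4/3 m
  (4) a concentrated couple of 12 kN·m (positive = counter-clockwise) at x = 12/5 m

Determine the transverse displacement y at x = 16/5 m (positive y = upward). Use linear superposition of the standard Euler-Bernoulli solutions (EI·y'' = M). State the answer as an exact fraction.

Load 1 — uniform load w=10 kN/m over full span:
  y_1 = -wx²(x²-4Lx+6L²)/(24EI) = -10·(16/5)²·((16/5)²-4·4·(16/5)+6·4²)/(24·20000) = -2752/234375 m
Load 2 — point force P=6 kN at a=8/3 m (b=L-a=4/3):
  y_2 = -Pa²(3x-a)/(6EI)  [x>a] = -6·(8/3)²·(3·(16/5)-(8/3))/(6·20000) = -208/84375 m
Load 3 — point force P=-3 kN at a=4/3 m (b=L-a=8/3):
  y_3 = -Pa²(3x-a)/(6EI)  [x>a] = -(-3)·(4/3)²·(3·(16/5)-(4/3))/(6·20000) = 31/84375 m
Load 4 — applied couple M₀=12 kN·m at a=12/5 m (b=L-a=8/5):
  y_4 = M₀a(2x-a)/(2EI)  [x>a] = 12·(12/5)·(2·(16/5)-(12/5))/(2·20000) = 9/3125 m
Superposition: y = Σ y_i = -7706/703125 m ≈ -0.010960 m

y(16/5) = -7706/703125 m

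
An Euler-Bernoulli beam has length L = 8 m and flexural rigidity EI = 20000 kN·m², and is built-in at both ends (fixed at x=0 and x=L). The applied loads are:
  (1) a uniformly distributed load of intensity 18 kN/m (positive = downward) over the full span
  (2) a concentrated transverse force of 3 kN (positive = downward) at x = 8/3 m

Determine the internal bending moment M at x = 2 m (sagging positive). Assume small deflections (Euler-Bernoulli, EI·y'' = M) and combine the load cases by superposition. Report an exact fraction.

Load 1 — uniform load w=18 kN/m over full span:
  M_1 = wLx/2 - wL²/12 - wx²/2 = 18·8·2/2 - 18·8²/12 - 18·2²/2 = 12 kN·m
Load 2 — point force P=3 kN at a=8/3 m (b=L-a=16/3):
  M_2 = Pb²(3a+b)x/L³ - Pab²/L²  [x≤a] = 3·(16/3)²·(3·(8/3)+(16/3))·2/8³ - 3·(8/3)·(16/3)²/8² = 8/9 kN·m
Superposition: M = Σ M_i = 116/9 kN·m ≈ 12.888889 kN·m

M(2) = 116/9 kN·m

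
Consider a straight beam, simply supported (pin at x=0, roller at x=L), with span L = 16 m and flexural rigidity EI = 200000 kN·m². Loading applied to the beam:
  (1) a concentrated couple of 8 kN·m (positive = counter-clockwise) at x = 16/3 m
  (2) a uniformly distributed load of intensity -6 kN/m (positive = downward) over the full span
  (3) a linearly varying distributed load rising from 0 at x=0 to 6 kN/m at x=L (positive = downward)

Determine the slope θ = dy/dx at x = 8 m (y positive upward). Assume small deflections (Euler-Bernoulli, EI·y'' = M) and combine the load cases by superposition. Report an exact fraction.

Load 1 — applied couple M₀=8 kN·m at a=16/3 m (b=L-a=32/3):
  θ_1 = (M₀x²/(2L)-M₀(x-a)+C₁)/EI  [x>a] with C₁=M₀(3b²-L²)/(6L)=64/9 = (8·8²/(2·16)-8·(8-(16/3))+(64/9))/200000 = 1/112500 rad
Load 2 — uniform load w=-6 kN/m over full span:
  θ_2 = -w(L³-6Lx²+4x³)/(24EI) = -(-6)·(16³-6·16·8²+4·8³)/(24·200000) = 0 rad
Load 3 — triangular load w₀=6 kN/m (0→w₀ over full span):
  θ_3 = -w₀(7L⁴-30L²x²+15x⁴)/(360LEI) = -6·(7·16⁴-30·16²·8²+15·8⁴)/(360·16·200000) = -7/46875 rad
Superposition: θ = Σ θ_i = -79/562500 rad ≈ -0.000140 rad

θ(8) = -79/562500 rad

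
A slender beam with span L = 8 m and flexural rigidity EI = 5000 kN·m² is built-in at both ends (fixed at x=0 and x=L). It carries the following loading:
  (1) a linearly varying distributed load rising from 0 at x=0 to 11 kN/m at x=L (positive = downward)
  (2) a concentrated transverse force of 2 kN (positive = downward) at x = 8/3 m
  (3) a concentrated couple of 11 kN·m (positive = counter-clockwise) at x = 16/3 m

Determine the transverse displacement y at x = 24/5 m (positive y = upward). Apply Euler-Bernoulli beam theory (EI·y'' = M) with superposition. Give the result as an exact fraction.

Load 1 — triangular load w₀=11 kN/m (0→w₀ over full span):
  y_1 = -w₀x²(L-x)²(x+2L)/(120LEI) = -11·(24/5)²·(8-(24/5))²·((24/5)+2·8)/(120·8·5000) = -109824/9765625 m
Load 2 — point force P=2 kN at a=8/3 m (b=L-a=16/3):
  y_2 = -Pa²(L-x)²(3bL-(3b+a)(L-x))/(6L³EI)  [x>a] = -2·(8/3)²·(8-(24/5))²·(3·(16/3)·8-(3·(16/3)+(8/3))·(8-(24/5)))/(6·8³·5000) = -4096/6328125 m
Load 3 — applied couple M₀=11 kN·m at a=16/3 m (b=L-a=8/3):
  y_3 = (R_Ax³/6 - M_Ax²/2)/EI  [x≤a] with R_A=11/6, M_A=11/3 = ((11/6)·(24/5)³/6 - (11/3)·(24/5)²/2)/5000 = -132/78125 m
Superposition: y = Σ y_i = -10744244/791015625 m ≈ -0.013583 m

y(24/5) = -10744244/791015625 m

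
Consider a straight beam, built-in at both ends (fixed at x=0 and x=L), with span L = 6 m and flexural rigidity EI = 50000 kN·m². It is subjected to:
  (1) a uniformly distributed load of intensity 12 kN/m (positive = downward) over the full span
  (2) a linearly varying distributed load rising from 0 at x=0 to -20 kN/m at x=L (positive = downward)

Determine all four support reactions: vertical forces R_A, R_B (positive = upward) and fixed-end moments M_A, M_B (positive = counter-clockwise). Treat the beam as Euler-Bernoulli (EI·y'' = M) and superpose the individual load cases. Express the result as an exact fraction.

Load 1 — uniform load w=12 kN/m over full span:
  R_A = wL/2 = 12·6/2 = 36 kN
  M_A = wL²/12 = 12·6²/12 = 36 kN·m
  R_B = wL/2 = 12·6/2 = 36 kN
  M_B = -wL²/12 = -12·6²/12 = -36 kN·m
Load 2 — triangular load w₀=-20 kN/m (0→w₀ over full span):
  R_A = 3w₀L/20 = 3·(-20)·6/20 = -18 kN
  M_A = w₀L²/30 = (-20)·6²/30 = -24 kN·m
  R_B = 7w₀L/20 = 7·(-20)·6/20 = -42 kN
  M_B = -w₀L²/20 = -(-20)·6²/20 = 36 kN·m
Superposition: R_A = 18 kN, M_A = 12 kN·m, R_B = -6 kN, M_B = 0 kN·m

R_A = 18 kN, M_A = 12 kN·m, R_B = -6 kN, M_B = 0 kN·m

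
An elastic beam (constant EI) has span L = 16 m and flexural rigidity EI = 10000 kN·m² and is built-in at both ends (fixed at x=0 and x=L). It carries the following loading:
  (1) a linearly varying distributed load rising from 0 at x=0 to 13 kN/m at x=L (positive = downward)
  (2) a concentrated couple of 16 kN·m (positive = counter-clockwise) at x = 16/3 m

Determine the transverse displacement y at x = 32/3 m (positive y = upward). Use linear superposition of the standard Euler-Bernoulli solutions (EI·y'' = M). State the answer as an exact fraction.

y(32/3) = -203392/2278125 m

Load 1 — triangular load w₀=13 kN/m (0→w₀ over full span):
  y_1 = -w₀x²(L-x)²(x+2L)/(120LEI) = -13·(32/3)²·(16-(32/3))²·((32/3)+2·16)/(120·16·10000) = -212992/2278125 m
Load 2 — applied couple M₀=16 kN·m at a=16/3 m (b=L-a=32/3):
  y_2 = (R_Ax³/6 - M_Ax²/2 - M₀(x-a)²/2)/EI  [x>a] with R_A=4/3, M_A=0 = ((4/3)·(32/3)³/6 - 0·(32/3)²/2 - 16·((32/3)-(16/3))²/2)/10000 = 128/30375 m
Superposition: y = Σ y_i = -203392/2278125 m ≈ -0.089280 m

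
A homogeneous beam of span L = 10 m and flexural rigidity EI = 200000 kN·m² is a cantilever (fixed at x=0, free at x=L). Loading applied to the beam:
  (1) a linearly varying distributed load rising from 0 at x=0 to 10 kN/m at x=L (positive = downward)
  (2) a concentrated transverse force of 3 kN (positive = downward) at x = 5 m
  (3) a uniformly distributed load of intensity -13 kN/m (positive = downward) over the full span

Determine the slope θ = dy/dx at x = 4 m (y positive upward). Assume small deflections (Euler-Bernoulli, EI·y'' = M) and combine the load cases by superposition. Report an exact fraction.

θ(4) = 539/150000 rad

Load 1 — triangular load w₀=10 kN/m (0→w₀ over full span):
  θ_1 = (w₀Lx²/4-w₀L²x/3-w₀x⁴/(24L))/EI = (10·10·4²/4-10·10²·4/3-10·4⁴/(24·10))/200000 = -59/12500 rad
Load 2 — point force P=3 kN at a=5 m (b=L-a=5):
  θ_2 = -Px(2a-x)/(2EI)  [x≤a] = -3·4·(2·5-4)/(2·200000) = -9/50000 rad
Load 3 — uniform load w=-13 kN/m over full span:
  θ_3 = -wx(x²-3Lx+3L²)/(6EI) = -(-13)·4·(4²-3·10·4+3·10²)/(6·200000) = 637/75000 rad
Superposition: θ = Σ θ_i = 539/150000 rad ≈ 0.003593 rad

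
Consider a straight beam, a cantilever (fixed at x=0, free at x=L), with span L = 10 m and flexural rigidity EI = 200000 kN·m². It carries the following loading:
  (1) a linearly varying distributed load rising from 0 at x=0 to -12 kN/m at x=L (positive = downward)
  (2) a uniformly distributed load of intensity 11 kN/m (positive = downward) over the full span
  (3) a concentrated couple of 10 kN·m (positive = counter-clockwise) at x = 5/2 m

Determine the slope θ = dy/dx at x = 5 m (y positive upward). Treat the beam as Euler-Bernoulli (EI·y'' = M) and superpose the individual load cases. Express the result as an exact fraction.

θ(5) = -143/96000 rad

Load 1 — triangular load w₀=-12 kN/m (0→w₀ over full span):
  θ_1 = (w₀Lx²/4-w₀L²x/3-w₀x⁴/(24L))/EI = ((-12)·10·5²/4-(-12)·10²·5/3-(-12)·5⁴/(24·10))/200000 = 41/6400 rad
Load 2 — uniform load w=11 kN/m over full span:
  θ_2 = -wx(x²-3Lx+3L²)/(6EI) = -11·5·(5²-3·10·5+3·10²)/(6·200000) = -77/9600 rad
Load 3 — applied couple M₀=10 kN·m at a=5/2 m (b=L-a=15/2):
  θ_3 = M₀a/EI  [x>a] = 10·(5/2)/200000 = 1/8000 rad
Superposition: θ = Σ θ_i = -143/96000 rad ≈ -0.001490 rad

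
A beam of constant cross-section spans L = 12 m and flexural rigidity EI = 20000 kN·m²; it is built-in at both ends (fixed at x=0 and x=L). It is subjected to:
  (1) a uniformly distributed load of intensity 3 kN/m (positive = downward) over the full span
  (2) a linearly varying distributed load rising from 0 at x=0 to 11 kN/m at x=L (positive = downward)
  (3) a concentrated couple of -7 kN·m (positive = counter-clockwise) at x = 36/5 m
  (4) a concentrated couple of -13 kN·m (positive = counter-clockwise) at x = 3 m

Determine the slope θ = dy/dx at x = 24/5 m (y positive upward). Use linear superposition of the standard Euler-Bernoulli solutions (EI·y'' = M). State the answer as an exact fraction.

Load 1 — uniform load w=3 kN/m over full span:
  θ_1 = -wx(L-x)(L-2x)/(12EI) = -3·(24/5)·(12-(24/5))·(12-2·(24/5))/(12·20000) = -81/78125 rad
Load 2 — triangular load w₀=11 kN/m (0→w₀ over full span):
  θ_2 = -w₀(2x(L-x)(L-2x)(x+2L)+x²(L-x)²)/(120LEI) = -11·(2·(24/5)·(12-(24/5))·(12-2·(24/5))·((24/5)+2·12)+(24/5)²·(12-(24/5))²)/(120·12·20000) = -891/390625 rad
Load 3 — applied couple M₀=-7 kN·m at a=36/5 m (b=L-a=24/5):
  θ_3 = (R_Ax²/2 - M_Ax)/EI  [x≤a] with R_A=-21/25, M_A=-56/25 = ((-21/25)·(24/5)²/2 - (-56/25)·(24/5))/20000 = 21/390625 rad
Load 4 — applied couple M₀=-13 kN·m at a=3 m (b=L-a=9):
  θ_4 = (R_Ax²/2 - M_Ax - M₀(x-a))/EI  [x>a] with R_A=-39/32, M_A=39/16 = ((-39/32)·(24/5)²/2 - (39/16)·(24/5) - (-13)·((24/5)-3))/20000 = -117/1000000 rad
Superposition: θ = Σ θ_i = -3381/1000000 rad ≈ -0.003381 rad

θ(24/5) = -3381/1000000 rad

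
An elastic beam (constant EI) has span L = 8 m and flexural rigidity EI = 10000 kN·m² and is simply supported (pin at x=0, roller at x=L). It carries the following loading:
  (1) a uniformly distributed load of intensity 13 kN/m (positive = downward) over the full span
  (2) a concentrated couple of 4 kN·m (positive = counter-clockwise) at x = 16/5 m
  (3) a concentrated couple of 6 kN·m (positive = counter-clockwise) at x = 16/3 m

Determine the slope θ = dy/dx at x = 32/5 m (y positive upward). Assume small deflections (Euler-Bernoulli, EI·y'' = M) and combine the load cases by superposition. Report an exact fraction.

Load 1 — uniform load w=13 kN/m over full span:
  θ_1 = -w(L³-6Lx²+4x³)/(24EI) = -13·(8³-6·8·(32/5)²+4·(32/5)³)/(24·10000) = 1716/78125 rad
Load 2 — applied couple M₀=4 kN·m at a=16/5 m (b=L-a=24/5):
  θ_2 = (M₀x²/(2L)-M₀(x-a)+C₁)/EI  [x>a] with C₁=M₀(3b²-L²)/(6L)=32/75 = (4·(32/5)²/(2·8)-4·((32/5)-(16/5))+(32/75))/10000 = -2/9375 rad
Load 3 — applied couple M₀=6 kN·m at a=16/3 m (b=L-a=8/3):
  θ_3 = (M₀x²/(2L)-M₀(x-a)+C₁)/EI  [x>a] with C₁=M₀(3b²-L²)/(6L)=-16/3 = (6·(32/5)²/(2·8)-6·((32/5)-(16/3))+(-16/3))/10000 = 17/46875 rad
Superposition: θ = Σ θ_i = 5183/234375 rad ≈ 0.022114 rad

θ(32/5) = 5183/234375 rad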